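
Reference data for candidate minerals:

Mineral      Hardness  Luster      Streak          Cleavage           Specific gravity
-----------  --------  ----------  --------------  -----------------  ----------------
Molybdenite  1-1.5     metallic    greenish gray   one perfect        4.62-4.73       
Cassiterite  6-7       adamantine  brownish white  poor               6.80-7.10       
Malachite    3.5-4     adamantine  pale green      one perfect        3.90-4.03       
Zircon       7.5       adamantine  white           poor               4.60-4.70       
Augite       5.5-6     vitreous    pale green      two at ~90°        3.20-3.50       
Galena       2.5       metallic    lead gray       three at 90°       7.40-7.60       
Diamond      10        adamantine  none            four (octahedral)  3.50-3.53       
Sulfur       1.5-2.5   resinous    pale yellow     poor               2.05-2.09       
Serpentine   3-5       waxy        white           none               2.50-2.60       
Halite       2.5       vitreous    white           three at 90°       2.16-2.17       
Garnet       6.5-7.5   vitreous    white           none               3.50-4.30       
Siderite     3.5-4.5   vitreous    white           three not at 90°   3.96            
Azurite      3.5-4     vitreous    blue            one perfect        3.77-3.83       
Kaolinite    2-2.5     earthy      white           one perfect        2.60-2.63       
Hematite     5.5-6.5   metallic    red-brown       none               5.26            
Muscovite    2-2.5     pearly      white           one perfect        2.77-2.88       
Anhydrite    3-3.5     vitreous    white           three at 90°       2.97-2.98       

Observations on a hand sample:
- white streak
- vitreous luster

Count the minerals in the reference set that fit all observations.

4

White streak: only Zircon, Serpentine, Halite, Garnet, Siderite, Kaolinite, Muscovite, Anhydrite remain.
Vitreous luster is inconsistent with Zircon, Serpentine, Kaolinite, Muscovite.
The minerals that satisfy all observations are Anhydrite, Garnet, Halite, Siderite.
That is 4 minerals.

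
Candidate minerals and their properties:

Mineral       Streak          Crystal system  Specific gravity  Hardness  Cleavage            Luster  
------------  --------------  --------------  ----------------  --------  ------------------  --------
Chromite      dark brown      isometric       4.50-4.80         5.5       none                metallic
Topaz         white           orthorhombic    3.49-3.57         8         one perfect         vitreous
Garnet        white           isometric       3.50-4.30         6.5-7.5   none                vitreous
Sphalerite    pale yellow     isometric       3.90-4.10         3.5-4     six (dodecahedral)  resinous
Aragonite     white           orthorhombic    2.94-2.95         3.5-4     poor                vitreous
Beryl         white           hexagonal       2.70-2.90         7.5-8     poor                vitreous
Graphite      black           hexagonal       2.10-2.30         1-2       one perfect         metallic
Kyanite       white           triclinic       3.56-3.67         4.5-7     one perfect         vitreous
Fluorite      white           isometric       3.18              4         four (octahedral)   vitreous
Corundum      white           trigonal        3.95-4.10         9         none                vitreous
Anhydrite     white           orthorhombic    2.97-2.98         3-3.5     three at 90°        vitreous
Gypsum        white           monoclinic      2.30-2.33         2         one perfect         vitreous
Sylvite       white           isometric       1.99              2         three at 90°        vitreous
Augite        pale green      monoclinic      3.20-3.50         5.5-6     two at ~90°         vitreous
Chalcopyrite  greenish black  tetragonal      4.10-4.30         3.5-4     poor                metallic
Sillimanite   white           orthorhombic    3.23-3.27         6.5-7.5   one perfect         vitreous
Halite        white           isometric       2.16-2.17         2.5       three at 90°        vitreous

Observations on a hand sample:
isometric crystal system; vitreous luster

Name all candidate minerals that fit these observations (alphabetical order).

Isometric crystal system: narrows the field to Chromite, Garnet, Sphalerite, Fluorite, Sylvite, Halite.
Vitreous luster excludes Chromite, Sphalerite.
Consistent with every observation: Fluorite, Garnet, Halite, Sylvite.

Fluorite, Garnet, Halite, Sylvite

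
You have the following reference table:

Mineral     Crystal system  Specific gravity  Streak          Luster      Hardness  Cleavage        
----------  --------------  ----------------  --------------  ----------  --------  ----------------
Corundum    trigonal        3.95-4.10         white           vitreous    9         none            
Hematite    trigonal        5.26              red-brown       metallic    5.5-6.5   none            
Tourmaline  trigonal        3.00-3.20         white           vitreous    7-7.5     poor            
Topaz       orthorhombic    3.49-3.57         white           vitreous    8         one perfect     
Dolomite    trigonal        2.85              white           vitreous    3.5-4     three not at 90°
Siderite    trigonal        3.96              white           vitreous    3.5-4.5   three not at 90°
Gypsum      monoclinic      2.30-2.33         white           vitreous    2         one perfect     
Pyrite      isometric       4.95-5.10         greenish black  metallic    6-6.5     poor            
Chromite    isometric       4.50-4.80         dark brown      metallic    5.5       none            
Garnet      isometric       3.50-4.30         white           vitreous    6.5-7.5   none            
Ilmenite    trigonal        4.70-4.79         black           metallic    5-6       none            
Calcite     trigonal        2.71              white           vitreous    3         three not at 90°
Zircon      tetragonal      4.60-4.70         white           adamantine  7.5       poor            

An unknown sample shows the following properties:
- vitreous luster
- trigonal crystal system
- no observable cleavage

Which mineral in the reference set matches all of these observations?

Corundum

Vitreous luster is inconsistent with Hematite, Pyrite, Chromite, Ilmenite, Zircon.
Trigonal crystal system rules out Topaz, Gypsum, Garnet.
No observable cleavage — Corundum remains.
The only mineral consistent with every observation is Corundum.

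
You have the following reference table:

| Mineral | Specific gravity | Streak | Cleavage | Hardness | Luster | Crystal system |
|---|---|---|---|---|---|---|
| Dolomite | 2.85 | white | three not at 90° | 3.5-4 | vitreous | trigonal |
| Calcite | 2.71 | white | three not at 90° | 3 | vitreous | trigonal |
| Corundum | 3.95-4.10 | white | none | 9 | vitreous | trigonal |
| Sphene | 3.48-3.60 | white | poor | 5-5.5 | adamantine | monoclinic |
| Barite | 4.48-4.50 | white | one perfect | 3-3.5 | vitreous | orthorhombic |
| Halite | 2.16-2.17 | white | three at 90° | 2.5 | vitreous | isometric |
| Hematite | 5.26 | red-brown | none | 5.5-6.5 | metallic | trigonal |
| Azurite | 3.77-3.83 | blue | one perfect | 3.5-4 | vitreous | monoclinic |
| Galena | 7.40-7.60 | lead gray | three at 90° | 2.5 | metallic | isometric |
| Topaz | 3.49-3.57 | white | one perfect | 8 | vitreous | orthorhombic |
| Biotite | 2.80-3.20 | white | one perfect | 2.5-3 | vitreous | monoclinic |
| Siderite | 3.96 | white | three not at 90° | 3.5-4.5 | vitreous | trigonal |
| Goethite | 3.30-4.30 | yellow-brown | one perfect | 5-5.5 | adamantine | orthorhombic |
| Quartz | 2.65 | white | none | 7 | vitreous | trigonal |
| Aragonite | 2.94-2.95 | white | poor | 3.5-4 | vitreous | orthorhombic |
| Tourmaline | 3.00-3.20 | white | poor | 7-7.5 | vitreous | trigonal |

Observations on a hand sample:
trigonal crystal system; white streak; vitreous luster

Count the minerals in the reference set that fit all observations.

Trigonal crystal system — narrows the field to Dolomite, Calcite, Corundum, Hematite, Siderite, Quartz, Tourmaline.
White streak is inconsistent with Hematite.
Vitreous luster — all remaining candidates fit.
Consistent with every observation: Calcite, Corundum, Dolomite, Quartz, Siderite, Tourmaline.
That is 6 minerals.

6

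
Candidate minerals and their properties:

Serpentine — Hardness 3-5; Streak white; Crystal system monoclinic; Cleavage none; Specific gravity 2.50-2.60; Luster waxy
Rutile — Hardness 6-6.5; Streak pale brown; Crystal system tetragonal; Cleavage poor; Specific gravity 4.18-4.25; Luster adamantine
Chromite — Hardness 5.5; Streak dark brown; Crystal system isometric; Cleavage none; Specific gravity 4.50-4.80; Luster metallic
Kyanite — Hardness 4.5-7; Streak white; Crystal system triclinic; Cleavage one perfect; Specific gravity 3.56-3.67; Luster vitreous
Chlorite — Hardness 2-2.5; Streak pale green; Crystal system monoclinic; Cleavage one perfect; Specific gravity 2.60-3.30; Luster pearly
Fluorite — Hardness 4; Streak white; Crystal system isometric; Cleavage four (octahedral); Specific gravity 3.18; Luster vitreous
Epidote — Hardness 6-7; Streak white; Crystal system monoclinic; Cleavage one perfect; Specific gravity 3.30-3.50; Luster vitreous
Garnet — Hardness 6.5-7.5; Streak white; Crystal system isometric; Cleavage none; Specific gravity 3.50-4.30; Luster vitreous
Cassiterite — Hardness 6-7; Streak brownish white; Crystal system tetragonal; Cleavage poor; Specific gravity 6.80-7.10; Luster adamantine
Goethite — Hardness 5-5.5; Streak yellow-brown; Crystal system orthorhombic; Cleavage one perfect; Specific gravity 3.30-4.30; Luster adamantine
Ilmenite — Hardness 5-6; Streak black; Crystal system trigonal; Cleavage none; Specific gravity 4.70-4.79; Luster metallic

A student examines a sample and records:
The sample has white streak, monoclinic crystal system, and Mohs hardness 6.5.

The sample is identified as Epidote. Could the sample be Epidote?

Yes

White streak — is consistent with Epidote (white streak).
Monoclinic crystal system — is consistent with Epidote (monoclinic system).
Mohs hardness 6.5 — is consistent with Epidote (hardness 6-7).
All observations are consistent with the tabulated values for Epidote.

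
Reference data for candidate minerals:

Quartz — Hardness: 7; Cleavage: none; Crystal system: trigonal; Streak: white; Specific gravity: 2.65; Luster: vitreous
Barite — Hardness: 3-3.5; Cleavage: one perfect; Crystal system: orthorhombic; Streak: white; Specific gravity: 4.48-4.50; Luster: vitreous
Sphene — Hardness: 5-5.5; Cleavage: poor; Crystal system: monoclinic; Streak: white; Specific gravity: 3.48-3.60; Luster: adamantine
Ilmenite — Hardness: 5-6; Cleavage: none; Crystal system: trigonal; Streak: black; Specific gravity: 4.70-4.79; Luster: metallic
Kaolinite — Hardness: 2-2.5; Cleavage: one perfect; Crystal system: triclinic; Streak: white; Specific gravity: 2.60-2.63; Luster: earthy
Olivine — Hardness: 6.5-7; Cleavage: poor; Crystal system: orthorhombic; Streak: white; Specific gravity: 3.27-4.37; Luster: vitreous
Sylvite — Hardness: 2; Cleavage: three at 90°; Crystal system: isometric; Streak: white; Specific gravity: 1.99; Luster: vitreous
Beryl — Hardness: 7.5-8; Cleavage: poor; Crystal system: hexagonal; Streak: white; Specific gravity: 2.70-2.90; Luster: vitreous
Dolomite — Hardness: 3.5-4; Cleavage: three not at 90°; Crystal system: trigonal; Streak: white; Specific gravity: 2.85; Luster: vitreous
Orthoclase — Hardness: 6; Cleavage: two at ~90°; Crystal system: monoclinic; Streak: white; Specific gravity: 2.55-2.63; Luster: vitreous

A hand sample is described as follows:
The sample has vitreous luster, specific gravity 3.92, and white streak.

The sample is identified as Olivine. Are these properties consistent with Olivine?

Yes

Vitreous luster — is consistent with Olivine (vitreous luster).
Specific gravity 3.92 — is consistent with Olivine (SG 3.27-4.37).
White streak — is consistent with Olivine (white streak).
Nothing contradicts Olivine.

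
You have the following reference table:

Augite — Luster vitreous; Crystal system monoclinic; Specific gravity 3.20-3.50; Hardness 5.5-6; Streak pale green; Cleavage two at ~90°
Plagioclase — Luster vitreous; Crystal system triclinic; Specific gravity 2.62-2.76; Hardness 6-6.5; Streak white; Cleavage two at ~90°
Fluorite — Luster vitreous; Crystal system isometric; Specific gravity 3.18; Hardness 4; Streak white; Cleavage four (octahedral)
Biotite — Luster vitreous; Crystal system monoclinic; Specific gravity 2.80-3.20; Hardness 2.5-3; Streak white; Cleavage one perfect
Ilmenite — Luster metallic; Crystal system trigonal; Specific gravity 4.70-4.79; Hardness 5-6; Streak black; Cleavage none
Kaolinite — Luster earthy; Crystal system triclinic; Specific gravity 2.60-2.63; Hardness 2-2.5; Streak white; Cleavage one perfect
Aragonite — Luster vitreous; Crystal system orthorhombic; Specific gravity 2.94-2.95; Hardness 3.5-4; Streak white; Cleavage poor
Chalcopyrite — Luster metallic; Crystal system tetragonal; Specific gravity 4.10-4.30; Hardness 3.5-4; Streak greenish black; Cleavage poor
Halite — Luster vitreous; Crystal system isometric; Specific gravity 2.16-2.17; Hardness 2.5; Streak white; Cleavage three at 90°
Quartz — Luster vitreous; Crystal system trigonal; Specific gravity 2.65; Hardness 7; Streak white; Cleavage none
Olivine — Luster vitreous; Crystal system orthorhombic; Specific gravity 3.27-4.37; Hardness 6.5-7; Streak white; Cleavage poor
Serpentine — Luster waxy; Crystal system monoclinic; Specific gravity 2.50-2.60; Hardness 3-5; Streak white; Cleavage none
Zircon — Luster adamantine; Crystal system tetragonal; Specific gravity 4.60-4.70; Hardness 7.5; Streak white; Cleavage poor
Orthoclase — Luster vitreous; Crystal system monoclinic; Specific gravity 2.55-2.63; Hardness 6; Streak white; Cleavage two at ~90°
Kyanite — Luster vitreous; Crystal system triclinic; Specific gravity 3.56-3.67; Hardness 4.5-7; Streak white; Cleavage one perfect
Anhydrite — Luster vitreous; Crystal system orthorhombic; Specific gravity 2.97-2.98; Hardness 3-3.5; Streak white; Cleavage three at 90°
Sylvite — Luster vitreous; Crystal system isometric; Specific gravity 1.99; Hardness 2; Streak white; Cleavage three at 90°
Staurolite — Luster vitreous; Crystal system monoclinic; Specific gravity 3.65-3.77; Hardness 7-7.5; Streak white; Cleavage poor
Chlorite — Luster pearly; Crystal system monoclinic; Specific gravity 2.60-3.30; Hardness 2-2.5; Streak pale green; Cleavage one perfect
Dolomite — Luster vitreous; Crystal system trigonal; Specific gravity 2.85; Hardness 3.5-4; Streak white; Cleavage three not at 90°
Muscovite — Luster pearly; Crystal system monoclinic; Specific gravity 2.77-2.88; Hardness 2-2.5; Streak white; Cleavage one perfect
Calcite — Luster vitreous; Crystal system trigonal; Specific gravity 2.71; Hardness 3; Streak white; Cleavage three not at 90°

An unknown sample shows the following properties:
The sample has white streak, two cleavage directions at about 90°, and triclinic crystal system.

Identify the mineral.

Plagioclase

White streak is inconsistent with Augite, Ilmenite, Chalcopyrite, Chlorite.
Two cleavage directions at about 90° — only Plagioclase, Orthoclase remain.
Triclinic crystal system excludes Orthoclase.
The only mineral consistent with every observation is Plagioclase.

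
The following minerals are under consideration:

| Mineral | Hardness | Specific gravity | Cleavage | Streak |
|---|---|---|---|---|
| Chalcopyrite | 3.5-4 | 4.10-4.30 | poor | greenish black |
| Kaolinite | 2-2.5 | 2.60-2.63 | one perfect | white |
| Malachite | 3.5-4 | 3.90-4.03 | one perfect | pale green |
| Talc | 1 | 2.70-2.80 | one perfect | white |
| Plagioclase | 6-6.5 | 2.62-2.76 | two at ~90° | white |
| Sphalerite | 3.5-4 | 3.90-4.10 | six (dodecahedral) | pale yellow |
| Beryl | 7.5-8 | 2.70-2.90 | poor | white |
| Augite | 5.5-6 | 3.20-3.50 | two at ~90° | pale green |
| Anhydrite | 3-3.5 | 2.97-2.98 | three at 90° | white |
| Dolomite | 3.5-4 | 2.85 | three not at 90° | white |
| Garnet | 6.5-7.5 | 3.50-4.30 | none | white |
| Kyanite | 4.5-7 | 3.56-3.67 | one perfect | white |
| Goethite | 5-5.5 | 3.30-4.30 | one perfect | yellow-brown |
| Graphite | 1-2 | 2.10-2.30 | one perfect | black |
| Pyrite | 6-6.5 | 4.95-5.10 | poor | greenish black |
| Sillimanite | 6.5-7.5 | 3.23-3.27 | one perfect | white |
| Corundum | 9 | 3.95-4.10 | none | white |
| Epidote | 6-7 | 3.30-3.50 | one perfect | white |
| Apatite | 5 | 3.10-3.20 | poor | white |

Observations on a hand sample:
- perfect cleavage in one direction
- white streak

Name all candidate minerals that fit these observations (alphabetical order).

Epidote, Kaolinite, Kyanite, Sillimanite, Talc

Perfect cleavage in one direction — only Kaolinite, Malachite, Talc, Kyanite, Goethite, Graphite, Sillimanite, Epidote remain.
White streak rules out Malachite, Goethite, Graphite.
Consistent with every observation: Epidote, Kaolinite, Kyanite, Sillimanite, Talc.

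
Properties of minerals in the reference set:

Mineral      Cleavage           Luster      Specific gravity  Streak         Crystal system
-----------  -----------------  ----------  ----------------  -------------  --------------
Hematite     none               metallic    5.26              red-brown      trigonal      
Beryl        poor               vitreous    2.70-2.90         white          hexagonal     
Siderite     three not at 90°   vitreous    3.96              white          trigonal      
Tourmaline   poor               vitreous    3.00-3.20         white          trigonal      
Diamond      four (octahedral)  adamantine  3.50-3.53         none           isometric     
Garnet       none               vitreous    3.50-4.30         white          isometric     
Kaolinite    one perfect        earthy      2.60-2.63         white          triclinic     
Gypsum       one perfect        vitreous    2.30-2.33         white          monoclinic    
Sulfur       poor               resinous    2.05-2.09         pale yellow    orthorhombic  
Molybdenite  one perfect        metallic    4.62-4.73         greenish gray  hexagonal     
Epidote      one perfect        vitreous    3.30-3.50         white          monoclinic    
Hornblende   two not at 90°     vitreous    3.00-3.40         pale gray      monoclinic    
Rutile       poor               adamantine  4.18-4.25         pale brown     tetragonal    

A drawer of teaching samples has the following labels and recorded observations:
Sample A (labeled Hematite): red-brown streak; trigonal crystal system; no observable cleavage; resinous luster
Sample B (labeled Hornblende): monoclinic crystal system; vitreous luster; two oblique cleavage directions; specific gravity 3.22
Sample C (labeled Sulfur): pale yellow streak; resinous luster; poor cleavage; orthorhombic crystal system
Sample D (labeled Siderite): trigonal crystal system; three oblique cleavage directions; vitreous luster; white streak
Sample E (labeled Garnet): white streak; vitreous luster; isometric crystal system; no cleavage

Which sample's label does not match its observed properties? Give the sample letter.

A

Sample A: resinous luster is outside the reference for Hematite (metallic luster) — mislabeled.
Sample B: every observation is compatible with the reference values for Hornblende.
Sample C: every observation is compatible with the reference values for Sulfur.
Sample D: every observation is compatible with the reference values for Siderite.
Sample E: every observation is compatible with the reference values for Garnet.
The mislabeled specimen is A.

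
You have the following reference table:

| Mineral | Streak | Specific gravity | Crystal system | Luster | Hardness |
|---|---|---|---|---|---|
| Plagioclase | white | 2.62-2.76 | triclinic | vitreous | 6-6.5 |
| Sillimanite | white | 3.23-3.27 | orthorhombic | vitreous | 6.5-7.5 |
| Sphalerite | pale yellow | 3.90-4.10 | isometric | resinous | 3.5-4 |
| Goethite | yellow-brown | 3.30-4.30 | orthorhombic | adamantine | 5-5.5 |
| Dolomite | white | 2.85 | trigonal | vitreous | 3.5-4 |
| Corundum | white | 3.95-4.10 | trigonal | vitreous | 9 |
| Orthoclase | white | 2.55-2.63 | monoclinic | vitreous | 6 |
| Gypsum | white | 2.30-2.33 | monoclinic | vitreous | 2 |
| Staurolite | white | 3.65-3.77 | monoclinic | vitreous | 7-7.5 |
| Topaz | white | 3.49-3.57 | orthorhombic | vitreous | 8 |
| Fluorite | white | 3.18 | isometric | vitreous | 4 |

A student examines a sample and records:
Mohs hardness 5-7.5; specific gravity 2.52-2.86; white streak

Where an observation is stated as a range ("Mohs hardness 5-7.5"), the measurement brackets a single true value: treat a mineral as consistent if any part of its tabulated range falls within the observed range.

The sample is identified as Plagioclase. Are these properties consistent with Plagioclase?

Mohs hardness 5-7.5 — is consistent with Plagioclase (hardness 6-6.5).
Specific gravity 2.52-2.86 — is consistent with Plagioclase (SG 2.62-2.76).
White streak — is consistent with Plagioclase (white streak).
All observations are consistent with the tabulated values for Plagioclase.

Consistent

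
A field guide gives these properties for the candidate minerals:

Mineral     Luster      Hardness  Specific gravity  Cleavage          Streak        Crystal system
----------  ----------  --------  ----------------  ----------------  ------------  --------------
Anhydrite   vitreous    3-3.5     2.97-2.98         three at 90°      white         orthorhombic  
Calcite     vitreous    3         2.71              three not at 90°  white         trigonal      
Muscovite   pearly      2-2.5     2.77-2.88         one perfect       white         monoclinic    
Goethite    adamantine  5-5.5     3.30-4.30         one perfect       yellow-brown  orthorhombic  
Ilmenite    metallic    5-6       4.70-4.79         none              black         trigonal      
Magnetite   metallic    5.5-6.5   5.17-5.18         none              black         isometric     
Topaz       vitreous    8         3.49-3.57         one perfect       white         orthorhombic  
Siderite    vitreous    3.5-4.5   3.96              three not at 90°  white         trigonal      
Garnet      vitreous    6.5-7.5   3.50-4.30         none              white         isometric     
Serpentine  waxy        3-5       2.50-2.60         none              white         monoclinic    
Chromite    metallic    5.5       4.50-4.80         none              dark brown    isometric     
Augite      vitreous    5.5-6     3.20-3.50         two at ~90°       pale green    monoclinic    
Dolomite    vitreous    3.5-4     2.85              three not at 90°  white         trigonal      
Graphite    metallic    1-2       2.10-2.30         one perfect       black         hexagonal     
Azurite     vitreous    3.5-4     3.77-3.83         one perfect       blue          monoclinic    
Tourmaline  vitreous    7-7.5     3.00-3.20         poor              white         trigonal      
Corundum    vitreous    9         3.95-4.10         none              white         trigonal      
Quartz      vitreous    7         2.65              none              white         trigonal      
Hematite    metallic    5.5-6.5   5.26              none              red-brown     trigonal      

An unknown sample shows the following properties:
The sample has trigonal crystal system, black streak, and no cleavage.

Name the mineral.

Ilmenite

Trigonal crystal system — only Calcite, Ilmenite, Siderite, Dolomite, Tourmaline, Corundum, Quartz, Hematite remain.
Black streak — narrows the field to Ilmenite.
No cleavage — all remaining candidates fit.
Only Ilmenite satisfies all observations.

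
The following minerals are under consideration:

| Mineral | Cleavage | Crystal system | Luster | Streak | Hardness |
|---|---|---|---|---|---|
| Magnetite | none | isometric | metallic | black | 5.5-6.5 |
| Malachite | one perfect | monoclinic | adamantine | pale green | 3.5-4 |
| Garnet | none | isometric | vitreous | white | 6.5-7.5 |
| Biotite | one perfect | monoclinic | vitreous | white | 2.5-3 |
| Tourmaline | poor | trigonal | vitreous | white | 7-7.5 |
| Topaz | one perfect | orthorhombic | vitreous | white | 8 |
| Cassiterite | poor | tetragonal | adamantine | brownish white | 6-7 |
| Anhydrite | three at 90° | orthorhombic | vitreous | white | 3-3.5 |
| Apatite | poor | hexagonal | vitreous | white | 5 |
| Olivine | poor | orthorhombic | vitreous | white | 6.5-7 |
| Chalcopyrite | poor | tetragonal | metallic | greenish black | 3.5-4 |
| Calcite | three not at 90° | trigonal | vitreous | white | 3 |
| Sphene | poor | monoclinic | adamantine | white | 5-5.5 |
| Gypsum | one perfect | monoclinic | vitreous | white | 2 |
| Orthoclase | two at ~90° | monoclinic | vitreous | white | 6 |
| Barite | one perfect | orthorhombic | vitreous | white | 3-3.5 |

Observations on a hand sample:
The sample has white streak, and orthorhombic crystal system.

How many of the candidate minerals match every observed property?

White streak excludes Magnetite, Malachite, Cassiterite, Chalcopyrite.
Orthorhombic crystal system: only Topaz, Anhydrite, Olivine, Barite remain.
Remaining candidates: Anhydrite, Barite, Olivine, Topaz.
That is 4 minerals.

4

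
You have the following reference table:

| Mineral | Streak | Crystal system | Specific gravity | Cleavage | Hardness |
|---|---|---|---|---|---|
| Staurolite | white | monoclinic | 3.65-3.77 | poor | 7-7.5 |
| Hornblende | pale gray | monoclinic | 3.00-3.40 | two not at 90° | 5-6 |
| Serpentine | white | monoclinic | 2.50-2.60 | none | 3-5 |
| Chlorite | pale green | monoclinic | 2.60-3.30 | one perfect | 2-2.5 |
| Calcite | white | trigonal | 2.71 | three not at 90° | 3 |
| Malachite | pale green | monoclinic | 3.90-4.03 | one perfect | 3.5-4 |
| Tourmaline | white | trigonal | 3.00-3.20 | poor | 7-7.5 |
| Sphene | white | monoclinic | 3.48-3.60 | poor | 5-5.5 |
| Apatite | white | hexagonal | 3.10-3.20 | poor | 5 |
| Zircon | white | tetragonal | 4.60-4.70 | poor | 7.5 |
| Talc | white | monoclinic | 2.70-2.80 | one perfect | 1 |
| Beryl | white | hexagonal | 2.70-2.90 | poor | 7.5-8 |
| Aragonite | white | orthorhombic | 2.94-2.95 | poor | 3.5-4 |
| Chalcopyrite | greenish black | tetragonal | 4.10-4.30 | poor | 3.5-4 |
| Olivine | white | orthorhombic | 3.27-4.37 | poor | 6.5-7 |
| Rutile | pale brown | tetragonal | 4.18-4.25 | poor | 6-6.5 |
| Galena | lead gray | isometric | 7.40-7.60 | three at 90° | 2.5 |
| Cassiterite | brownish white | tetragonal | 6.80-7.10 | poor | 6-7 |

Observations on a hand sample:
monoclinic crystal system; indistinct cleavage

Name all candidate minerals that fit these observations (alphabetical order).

Sphene, Staurolite

Monoclinic crystal system — Staurolite, Hornblende, Serpentine, Chlorite, Malachite, Sphene, Talc remain.
Indistinct cleavage — narrows the field to Staurolite, Sphene.
Consistent with every observation: Sphene, Staurolite.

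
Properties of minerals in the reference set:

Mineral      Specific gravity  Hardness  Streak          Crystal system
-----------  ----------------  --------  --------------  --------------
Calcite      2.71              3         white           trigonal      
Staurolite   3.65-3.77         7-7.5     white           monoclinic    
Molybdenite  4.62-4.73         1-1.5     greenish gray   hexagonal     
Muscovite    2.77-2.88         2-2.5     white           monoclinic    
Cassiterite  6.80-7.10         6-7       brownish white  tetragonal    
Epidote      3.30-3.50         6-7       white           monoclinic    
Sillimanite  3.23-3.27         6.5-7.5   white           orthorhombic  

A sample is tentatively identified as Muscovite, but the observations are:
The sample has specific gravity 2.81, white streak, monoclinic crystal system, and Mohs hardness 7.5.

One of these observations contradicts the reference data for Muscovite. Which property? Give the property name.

hardness

Specific gravity 2.81: Muscovite has SG 2.77-2.88 — matches.
White streak: Muscovite has white streak — matches.
Monoclinic crystal system: Muscovite has monoclinic system — matches.
Mohs hardness 7.5: Muscovite has hardness 2-2.5 — does not match.
Only the hardness is inconsistent.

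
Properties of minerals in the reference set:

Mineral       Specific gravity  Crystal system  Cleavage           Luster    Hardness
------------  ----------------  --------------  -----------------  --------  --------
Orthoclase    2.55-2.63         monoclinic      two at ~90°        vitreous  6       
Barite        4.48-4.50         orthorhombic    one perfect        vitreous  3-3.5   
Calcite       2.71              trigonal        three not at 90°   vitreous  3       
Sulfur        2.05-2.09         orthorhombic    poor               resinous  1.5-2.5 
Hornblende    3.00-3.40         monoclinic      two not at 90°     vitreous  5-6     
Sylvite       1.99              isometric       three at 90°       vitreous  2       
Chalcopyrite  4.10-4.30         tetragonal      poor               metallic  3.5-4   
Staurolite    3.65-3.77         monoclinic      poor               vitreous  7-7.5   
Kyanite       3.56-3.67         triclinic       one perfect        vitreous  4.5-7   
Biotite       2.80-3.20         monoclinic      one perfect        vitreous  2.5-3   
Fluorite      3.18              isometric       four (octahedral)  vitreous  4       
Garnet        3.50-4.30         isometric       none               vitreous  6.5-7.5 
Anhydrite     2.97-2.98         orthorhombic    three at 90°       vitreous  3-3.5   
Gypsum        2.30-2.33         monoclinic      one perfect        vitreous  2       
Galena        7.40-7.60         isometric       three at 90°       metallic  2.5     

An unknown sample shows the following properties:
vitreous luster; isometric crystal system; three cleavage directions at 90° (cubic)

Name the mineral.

Vitreous luster excludes Sulfur, Chalcopyrite, Galena.
Isometric crystal system: Sylvite, Fluorite, Garnet remain.
Three cleavage directions at 90° (cubic): leaves Sylvite.
The only mineral consistent with every observation is Sylvite.

Sylvite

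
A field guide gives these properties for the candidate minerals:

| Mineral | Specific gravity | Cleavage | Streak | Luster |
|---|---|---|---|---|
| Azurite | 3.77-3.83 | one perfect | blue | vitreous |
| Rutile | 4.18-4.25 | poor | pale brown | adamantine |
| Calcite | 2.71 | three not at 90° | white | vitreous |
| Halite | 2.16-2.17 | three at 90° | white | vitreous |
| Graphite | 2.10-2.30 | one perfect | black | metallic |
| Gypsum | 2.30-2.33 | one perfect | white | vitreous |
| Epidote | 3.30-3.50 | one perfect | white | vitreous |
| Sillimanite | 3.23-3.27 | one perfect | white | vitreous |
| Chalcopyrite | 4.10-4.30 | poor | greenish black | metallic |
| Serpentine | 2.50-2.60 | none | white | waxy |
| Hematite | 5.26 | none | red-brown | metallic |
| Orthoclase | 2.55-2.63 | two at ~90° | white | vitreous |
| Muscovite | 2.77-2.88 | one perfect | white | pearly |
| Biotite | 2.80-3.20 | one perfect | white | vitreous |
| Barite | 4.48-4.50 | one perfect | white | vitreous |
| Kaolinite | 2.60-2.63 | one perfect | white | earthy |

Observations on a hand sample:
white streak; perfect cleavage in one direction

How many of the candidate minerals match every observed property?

7

White streak excludes Azurite, Rutile, Graphite, Chalcopyrite, Hematite.
Perfect cleavage in one direction excludes Calcite, Halite, Serpentine, Orthoclase.
The minerals that satisfy all observations are Barite, Biotite, Epidote, Gypsum, Kaolinite, Muscovite, Sillimanite.
That is 7 minerals.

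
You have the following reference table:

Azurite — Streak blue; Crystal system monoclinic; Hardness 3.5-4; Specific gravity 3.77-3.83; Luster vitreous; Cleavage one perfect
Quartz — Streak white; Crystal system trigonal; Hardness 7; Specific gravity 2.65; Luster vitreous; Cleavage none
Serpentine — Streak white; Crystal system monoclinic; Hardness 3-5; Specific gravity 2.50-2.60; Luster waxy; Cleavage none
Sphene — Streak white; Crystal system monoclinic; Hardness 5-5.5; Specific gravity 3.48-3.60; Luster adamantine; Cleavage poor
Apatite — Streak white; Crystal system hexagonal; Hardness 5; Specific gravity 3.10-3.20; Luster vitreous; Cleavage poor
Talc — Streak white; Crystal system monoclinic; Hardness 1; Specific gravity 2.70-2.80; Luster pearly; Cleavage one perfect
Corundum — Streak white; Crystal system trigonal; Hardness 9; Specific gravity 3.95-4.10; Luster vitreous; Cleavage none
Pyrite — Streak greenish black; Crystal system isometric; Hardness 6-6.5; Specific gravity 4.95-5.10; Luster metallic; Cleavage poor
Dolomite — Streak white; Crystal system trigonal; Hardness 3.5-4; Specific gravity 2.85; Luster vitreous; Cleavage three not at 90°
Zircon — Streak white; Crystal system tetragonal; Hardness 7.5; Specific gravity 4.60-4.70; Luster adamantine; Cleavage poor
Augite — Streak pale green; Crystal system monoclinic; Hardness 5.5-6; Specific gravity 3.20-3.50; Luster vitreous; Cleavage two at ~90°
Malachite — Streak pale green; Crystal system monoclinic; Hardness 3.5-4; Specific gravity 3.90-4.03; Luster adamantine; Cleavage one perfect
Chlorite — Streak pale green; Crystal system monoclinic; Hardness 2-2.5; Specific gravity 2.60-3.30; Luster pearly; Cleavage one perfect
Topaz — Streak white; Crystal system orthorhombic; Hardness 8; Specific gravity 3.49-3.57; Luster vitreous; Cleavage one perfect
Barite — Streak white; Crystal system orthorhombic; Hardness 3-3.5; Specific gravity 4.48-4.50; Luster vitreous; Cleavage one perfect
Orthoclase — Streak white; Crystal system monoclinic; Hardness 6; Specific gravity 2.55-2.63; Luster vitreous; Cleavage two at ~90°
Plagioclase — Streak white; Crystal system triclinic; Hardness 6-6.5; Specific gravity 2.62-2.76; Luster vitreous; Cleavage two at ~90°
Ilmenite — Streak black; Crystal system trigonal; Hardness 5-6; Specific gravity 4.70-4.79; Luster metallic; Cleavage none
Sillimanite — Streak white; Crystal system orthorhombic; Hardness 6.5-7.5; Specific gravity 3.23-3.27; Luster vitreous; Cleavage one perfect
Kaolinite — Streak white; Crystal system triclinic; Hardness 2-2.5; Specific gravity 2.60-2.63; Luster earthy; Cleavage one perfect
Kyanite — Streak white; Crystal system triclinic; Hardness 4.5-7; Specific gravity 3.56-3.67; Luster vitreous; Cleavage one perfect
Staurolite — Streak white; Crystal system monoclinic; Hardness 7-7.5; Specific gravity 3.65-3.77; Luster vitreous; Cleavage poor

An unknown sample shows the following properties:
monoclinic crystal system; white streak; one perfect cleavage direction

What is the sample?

Monoclinic crystal system: narrows the field to Azurite, Serpentine, Sphene, Talc, Augite, Malachite, Chlorite, Orthoclase, Staurolite.
White streak rules out Azurite, Augite, Malachite, Chlorite.
One perfect cleavage direction: leaves Talc.
Talc is the sole remaining match.

Talc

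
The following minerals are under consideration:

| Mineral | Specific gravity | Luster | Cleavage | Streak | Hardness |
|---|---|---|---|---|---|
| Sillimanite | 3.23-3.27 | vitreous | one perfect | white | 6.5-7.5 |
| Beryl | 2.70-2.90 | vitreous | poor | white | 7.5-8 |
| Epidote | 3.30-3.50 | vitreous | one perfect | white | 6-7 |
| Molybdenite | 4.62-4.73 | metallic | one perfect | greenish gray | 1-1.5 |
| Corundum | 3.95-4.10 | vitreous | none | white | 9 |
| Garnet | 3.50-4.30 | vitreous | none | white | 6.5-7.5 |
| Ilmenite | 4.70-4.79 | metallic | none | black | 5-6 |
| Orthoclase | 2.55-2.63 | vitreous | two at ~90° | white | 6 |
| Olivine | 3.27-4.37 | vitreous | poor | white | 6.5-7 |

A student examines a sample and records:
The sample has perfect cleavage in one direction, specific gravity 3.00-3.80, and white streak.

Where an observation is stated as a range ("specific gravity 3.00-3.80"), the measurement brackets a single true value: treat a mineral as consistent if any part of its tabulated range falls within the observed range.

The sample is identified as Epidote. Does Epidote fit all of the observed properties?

Perfect cleavage in one direction — fits Epidote (cleavage one perfect).
Specific gravity 3.00-3.80 — fits Epidote (SG 3.30-3.50).
White streak — fits Epidote (white streak).
All observations are consistent with the tabulated values for Epidote.

Consistent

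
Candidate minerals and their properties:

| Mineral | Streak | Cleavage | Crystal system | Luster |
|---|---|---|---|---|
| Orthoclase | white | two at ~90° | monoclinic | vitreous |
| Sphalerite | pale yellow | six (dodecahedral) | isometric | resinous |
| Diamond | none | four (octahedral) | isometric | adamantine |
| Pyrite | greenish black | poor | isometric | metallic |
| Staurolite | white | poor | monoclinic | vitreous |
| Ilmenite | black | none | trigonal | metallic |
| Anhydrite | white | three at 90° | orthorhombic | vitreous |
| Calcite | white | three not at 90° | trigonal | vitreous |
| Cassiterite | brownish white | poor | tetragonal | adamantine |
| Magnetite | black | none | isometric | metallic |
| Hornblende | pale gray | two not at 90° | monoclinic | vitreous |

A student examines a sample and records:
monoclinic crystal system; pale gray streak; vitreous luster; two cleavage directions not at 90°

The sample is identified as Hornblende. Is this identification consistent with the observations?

Monoclinic crystal system — agrees with Hornblende (monoclinic system).
Pale gray streak — agrees with Hornblende (pale gray streak).
Vitreous luster — agrees with Hornblende (vitreous luster).
Two cleavage directions not at 90° — agrees with Hornblende (cleavage two not at 90°).
All observations are consistent with the tabulated values for Hornblende.

Consistent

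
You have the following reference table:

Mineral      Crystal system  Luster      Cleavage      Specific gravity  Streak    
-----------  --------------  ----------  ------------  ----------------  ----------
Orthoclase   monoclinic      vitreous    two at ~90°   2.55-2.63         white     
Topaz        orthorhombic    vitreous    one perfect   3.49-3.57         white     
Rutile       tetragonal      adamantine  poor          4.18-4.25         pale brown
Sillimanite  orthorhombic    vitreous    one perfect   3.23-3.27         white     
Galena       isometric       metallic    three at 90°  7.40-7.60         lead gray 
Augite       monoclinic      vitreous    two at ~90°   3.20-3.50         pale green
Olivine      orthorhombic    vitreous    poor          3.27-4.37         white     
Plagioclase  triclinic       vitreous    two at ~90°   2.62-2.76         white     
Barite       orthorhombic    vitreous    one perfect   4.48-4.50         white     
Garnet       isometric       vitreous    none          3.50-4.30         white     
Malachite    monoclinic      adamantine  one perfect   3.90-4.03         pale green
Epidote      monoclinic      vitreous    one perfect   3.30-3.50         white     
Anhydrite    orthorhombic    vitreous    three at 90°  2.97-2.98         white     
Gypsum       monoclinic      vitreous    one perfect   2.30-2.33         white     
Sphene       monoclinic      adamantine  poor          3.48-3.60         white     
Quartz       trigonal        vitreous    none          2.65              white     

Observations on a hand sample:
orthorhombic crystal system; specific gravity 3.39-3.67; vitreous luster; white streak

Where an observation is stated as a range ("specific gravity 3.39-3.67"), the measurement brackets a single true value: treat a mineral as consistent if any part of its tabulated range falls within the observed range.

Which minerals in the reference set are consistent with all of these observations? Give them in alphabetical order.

Orthorhombic crystal system: leaves Topaz, Sillimanite, Olivine, Barite, Anhydrite.
Specific gravity 3.39-3.67: leaves Topaz, Olivine.
Vitreous luster: all remaining candidates fit.
White streak: no further eliminations.
Remaining candidates: Olivine, Topaz.

Olivine, Topaz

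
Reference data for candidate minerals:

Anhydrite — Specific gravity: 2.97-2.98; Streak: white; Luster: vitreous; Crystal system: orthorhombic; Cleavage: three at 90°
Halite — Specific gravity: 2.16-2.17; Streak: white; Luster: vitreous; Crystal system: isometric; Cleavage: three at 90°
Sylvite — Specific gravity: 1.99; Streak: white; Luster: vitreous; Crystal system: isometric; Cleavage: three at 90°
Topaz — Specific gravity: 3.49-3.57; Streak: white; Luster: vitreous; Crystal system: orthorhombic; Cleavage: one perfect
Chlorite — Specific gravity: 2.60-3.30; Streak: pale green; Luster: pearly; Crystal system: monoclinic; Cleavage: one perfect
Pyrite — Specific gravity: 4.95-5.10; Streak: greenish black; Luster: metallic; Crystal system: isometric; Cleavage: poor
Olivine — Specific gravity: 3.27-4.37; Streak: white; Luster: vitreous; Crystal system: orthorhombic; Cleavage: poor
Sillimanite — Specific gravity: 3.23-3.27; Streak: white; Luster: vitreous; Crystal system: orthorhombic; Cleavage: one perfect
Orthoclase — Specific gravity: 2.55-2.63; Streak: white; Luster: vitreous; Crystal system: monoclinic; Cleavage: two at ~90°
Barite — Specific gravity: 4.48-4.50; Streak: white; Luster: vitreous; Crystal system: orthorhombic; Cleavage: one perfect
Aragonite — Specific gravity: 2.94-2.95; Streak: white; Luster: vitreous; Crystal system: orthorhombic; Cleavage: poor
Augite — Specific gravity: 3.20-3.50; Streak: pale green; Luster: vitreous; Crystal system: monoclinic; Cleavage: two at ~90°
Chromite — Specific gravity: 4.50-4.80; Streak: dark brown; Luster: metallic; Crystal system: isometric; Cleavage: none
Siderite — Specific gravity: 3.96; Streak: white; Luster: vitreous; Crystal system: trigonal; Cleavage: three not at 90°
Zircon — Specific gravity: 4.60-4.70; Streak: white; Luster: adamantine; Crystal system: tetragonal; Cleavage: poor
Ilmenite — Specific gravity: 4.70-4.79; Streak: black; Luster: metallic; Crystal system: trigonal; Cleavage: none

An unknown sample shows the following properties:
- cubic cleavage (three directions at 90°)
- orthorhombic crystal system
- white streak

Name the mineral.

Anhydrite

Cubic cleavage (three directions at 90°) — Anhydrite, Halite, Sylvite remain.
Orthorhombic crystal system — narrows the field to Anhydrite.
White streak — all remaining candidates fit.
Anhydrite is the sole remaining match.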